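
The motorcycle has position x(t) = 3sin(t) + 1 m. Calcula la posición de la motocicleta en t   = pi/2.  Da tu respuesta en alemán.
Wir haben die Position x(t) = 3·sin(t) + 1. Durch Einsetzen von t = pi/2: x(pi/2) = 4.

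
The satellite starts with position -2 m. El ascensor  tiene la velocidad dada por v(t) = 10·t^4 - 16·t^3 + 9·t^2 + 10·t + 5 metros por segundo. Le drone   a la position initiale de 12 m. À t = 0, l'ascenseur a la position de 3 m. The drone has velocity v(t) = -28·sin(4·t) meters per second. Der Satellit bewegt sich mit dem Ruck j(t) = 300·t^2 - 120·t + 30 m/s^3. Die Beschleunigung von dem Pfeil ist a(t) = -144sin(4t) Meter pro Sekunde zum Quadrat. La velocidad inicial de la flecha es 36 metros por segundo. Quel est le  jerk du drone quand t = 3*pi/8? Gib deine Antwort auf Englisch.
Starting from velocity v(t) = -28·sin(4·t), we take 2 derivatives. Differentiating velocity, we get acceleration: a(t) = -112·cos(4·t). Taking d/dt of a(t), we find j(t) = 448·sin(4·t). From the given jerk equation j(t) = 448·sin(4·t), we substitute t = 3*pi/8 to get j = -448.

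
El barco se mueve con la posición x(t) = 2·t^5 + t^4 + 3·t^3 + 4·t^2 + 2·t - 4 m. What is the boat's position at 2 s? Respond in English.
Using x(t) = 2·t^5 + t^4 + 3·t^3 + 4·t^2 + 2·t - 4 and substituting t = 2, we find x = 120.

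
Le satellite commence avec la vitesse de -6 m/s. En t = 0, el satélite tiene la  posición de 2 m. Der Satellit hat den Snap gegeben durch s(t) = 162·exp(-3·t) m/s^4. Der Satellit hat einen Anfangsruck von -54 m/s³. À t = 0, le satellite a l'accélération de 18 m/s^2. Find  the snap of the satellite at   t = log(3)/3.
From the given snap equation s(t) = 162·exp(-3·t), we substitute t = log(3)/3 to get s = 54.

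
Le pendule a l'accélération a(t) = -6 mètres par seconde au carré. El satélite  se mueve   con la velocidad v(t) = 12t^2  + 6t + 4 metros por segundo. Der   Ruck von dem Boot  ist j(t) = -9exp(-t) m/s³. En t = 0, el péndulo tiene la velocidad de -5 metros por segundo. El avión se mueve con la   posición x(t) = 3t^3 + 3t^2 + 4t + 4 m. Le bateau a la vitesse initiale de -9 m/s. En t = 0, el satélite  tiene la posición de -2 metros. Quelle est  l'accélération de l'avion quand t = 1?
En partant de la position x(t) = 3·t^3 + 3·t^2 + 4·t + 4, nous prenons 2 dérivées. En dérivant la position, nous obtenons la vitesse: v(t) = 9·t^2 + 6·t + 4. En dérivant la vitesse, nous obtenons l'accélération: a(t) = 18·t + 6. De l'équation de l'accélération a(t) = 18·t + 6, nous substituons t = 1 pour obtenir a = 24.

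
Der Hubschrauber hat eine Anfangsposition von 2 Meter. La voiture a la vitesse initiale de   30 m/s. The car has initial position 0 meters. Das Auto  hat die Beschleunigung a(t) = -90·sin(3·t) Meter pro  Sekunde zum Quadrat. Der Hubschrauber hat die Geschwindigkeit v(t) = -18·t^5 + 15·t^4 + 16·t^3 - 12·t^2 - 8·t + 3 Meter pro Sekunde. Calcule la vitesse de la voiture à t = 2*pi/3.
En partant de l'accélération a(t) = -90·sin(3·t), nous prenons 1 intégrale. L'intégrale de l'accélération, avec v(0) = 30, donne la vitesse: v(t) = 30·cos(3·t). En utilisant v(t) = 30·cos(3·t) et en substituant t = 2*pi/3, nous trouvons v = 30.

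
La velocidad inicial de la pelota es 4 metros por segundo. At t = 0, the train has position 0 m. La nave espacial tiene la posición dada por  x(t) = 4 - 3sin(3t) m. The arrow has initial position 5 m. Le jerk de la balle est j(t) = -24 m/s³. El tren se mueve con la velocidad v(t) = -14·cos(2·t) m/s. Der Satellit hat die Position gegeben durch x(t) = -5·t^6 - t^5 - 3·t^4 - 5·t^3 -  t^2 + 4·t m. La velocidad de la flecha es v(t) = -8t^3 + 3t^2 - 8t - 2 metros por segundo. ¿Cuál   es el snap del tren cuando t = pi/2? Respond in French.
En partant de la vitesse v(t) = -14·cos(2·t), nous prenons 3 dérivées. La dérivée de la vitesse donne l'accélération: a(t) = 28·sin(2·t). En prenant d/dt de a(t), nous trouvons j(t) = 56·cos(2·t). En prenant d/dt de j(t), nous trouvons s(t) = -112·sin(2·t). En utilisant s(t) = -112·sin(2·t) et en substituant t = pi/2, nous trouvons s = 0.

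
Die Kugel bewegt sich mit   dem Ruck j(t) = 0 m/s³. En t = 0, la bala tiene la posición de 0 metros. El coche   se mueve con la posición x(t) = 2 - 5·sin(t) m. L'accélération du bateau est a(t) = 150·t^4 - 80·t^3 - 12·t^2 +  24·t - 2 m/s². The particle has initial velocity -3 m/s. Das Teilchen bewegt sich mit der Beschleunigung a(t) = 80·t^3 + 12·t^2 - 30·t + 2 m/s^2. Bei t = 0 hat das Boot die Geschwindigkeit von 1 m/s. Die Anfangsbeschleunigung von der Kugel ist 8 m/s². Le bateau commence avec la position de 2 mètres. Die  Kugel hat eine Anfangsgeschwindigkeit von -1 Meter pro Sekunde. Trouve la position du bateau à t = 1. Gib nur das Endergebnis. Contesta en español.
En t = 1, x = 6.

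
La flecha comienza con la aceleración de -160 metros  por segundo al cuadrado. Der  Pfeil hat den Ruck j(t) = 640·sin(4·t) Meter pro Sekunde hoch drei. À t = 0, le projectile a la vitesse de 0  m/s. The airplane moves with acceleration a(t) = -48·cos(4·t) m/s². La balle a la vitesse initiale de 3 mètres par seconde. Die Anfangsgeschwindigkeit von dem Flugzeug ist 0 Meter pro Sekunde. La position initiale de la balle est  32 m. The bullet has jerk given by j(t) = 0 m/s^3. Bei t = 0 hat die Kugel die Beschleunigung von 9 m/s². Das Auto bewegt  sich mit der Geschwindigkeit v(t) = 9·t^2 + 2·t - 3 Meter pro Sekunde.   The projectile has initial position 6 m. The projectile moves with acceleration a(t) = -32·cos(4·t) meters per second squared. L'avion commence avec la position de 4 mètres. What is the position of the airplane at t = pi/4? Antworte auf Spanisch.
Debemos encontrar la integral de nuestra ecuación de la aceleración a(t) = -48·cos(4·t) 2 veces. Tomando ∫a(t)dt y aplicando v(0) = 0, encontramos v(t) = -12·sin(4·t). Tomando ∫v(t)dt y aplicando x(0) = 4, encontramos x(t) = 3·cos(4·t) + 1. Usando x(t) = 3·cos(4·t) + 1 y sustituyendo t = pi/4, encontramos x = -2.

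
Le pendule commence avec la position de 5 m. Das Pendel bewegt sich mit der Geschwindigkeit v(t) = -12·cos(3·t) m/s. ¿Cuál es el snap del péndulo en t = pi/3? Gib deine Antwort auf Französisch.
En partant de la vitesse v(t) = -12·cos(3·t), nous prenons 3 dérivées. En dérivant la vitesse, nous obtenons l'accélération: a(t) = 36·sin(3·t). La dérivée de l'accélération donne le jerk: j(t) = 108·cos(3·t). La dérivée du jerk donne le snap: s(t) = -324·sin(3·t). En utilisant s(t) = -324·sin(3·t) et en substituant t = pi/3, nous trouvons s = 0.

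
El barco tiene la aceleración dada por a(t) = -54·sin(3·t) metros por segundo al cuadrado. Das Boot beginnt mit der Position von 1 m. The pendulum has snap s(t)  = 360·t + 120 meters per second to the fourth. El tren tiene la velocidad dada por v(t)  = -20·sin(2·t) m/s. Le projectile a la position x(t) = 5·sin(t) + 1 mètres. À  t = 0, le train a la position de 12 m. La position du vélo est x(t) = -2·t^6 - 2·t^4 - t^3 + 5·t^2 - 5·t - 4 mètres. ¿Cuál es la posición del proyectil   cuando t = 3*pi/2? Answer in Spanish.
De la ecuación de la posición x(t) = 5·sin(t) + 1, sustituimos t = 3*pi/2 para obtener x = -4.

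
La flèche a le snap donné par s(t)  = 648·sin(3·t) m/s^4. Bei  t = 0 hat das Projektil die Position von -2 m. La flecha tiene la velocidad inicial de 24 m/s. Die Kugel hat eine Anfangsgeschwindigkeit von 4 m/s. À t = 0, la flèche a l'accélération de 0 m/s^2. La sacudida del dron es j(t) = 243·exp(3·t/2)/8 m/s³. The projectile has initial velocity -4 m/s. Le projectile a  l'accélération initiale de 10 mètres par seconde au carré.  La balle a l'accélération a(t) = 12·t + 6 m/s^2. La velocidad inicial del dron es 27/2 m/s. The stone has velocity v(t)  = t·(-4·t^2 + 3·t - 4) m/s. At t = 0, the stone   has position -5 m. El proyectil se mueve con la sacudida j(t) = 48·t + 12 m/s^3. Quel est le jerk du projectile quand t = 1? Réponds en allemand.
Aus der Gleichung für den Ruck j(t) = 48·t + 12, setzen wir t = 1 ein und erhalten j = 60.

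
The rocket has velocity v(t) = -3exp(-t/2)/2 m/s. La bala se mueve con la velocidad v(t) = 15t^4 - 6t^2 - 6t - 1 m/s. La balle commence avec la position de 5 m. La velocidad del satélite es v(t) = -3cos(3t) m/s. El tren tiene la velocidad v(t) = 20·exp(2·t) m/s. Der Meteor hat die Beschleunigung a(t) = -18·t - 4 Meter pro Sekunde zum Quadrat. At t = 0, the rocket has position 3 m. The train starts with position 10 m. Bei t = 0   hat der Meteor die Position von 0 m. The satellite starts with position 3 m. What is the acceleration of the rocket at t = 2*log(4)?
Starting from velocity v(t) = -3·exp(-t/2)/2, we take 1 derivative. The derivative of velocity gives acceleration: a(t) = 3·exp(-t/2)/4. We have acceleration a(t) = 3·exp(-t/2)/4. Substituting t = 2*log(4): a(2*log(4)) = 3/16.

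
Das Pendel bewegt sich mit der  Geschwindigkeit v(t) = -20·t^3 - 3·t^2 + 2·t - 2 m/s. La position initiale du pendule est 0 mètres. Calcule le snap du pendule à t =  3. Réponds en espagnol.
Partiendo de la velocidad v(t) = -20·t^3 - 3·t^2 + 2·t - 2, tomamos 3 derivadas. Derivando la velocidad, obtenemos la aceleración: a(t) = -60·t^2 - 6·t + 2. La derivada de la aceleración da la sacudida: j(t) = -120·t - 6. Derivando la sacudida, obtenemos el snap: s(t) = -120. De la ecuación del snap s(t) = -120, sustituimos t = 3 para obtener s = -120.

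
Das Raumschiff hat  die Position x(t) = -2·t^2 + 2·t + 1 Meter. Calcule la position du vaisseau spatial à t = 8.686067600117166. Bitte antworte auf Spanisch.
Usando x(t) = -2·t^2 + 2·t + 1 y sustituyendo t = 8.686067600117166, encontramos x = -132.523405507376.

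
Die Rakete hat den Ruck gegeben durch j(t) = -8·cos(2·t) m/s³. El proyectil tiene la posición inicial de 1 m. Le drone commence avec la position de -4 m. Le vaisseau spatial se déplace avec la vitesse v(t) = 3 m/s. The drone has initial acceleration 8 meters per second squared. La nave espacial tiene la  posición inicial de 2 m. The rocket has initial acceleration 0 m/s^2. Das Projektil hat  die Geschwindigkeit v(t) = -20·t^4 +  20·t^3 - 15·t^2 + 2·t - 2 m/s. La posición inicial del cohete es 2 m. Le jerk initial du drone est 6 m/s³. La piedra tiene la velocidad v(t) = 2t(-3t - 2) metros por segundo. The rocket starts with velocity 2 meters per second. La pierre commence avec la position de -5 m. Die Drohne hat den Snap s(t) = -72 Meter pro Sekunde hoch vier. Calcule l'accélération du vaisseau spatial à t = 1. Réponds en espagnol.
Debemos derivar nuestra ecuación de la velocidad v(t) = 3 1 vez. Tomando d/dt de v(t), encontramos a(t) = 0. Tenemos la aceleración a(t) = 0. Sustituyendo t = 1: a(1) = 0.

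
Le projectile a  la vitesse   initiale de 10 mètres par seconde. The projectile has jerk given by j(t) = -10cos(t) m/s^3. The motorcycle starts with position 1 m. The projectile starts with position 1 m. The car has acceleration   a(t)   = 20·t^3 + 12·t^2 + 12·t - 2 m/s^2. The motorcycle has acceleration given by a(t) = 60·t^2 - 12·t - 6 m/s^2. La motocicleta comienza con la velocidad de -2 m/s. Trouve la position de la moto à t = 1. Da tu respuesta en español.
Para resolver esto, necesitamos tomar 2 antiderivadas de nuestra ecuación de la aceleración a(t) = 60·t^2 - 12·t - 6. La integral de la aceleración, con v(0) = -2, da la velocidad: v(t) = 20·t^3 - 6·t^2 - 6·t - 2. Tomando ∫v(t)dt y aplicando x(0) = 1, encontramos x(t) = 5·t^4 - 2·t^3 - 3·t^2 - 2·t + 1. Usando x(t) = 5·t^4 - 2·t^3 - 3·t^2 - 2·t + 1 y sustituyendo t = 1, encontramos x = -1.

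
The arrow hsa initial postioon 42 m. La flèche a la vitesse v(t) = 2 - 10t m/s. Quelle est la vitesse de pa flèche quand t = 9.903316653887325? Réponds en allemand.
Wir haben die Geschwindigkeit v(t) = 2 - 10·t. Durch Einsetzen von t = 9.903316653887325: v(9.903316653887325) = -97.0331665388732.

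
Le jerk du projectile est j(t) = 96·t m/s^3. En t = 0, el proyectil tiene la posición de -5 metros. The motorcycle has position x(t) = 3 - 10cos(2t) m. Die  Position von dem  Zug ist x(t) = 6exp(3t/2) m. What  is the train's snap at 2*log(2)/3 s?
To solve this, we need to take 4 derivatives of our position equation x(t) = 6·exp(3·t/2). Taking d/dt of x(t), we find v(t) = 9·exp(3·t/2). Differentiating velocity, we get acceleration: a(t) = 27·exp(3·t/2)/2. Differentiating acceleration, we get jerk: j(t) = 81·exp(3·t/2)/4. Differentiating jerk, we get snap: s(t) = 243·exp(3·t/2)/8. From the given snap equation s(t) = 243·exp(3·t/2)/8, we substitute t = 2*log(2)/3 to get s = 243/4.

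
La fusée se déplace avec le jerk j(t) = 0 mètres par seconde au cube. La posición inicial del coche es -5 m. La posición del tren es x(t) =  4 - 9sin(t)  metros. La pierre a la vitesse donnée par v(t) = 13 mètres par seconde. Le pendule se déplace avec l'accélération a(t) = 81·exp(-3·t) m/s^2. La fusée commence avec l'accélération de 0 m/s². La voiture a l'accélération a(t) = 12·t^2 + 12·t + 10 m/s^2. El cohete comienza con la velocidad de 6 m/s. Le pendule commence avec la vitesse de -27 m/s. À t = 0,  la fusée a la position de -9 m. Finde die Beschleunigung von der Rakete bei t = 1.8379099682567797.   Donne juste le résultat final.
Die Antwort ist 0.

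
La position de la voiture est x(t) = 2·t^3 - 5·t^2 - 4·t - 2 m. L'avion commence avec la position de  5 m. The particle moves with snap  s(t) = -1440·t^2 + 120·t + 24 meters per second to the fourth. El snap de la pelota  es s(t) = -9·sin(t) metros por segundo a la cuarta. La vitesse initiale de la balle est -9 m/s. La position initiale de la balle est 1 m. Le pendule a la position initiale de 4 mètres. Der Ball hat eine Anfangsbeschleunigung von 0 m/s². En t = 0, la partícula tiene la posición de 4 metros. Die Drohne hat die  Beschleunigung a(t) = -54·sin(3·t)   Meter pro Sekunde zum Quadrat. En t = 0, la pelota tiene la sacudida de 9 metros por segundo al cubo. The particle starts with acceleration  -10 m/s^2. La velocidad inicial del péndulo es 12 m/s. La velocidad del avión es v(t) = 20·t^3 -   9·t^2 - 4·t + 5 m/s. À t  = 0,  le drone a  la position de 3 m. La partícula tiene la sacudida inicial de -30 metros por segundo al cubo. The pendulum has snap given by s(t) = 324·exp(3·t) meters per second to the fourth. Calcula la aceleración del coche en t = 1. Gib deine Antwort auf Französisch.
Nous devons dériver notre équation de la position x(t) = 2·t^3 - 5·t^2 - 4·t - 2 2 fois. En prenant d/dt de x(t), nous trouvons v(t) = 6·t^2 - 10·t - 4. En prenant d/dt de v(t), nous trouvons a(t) = 12·t - 10. En utilisant a(t) = 12·t - 10 et en substituant t = 1, nous trouvons a = 2.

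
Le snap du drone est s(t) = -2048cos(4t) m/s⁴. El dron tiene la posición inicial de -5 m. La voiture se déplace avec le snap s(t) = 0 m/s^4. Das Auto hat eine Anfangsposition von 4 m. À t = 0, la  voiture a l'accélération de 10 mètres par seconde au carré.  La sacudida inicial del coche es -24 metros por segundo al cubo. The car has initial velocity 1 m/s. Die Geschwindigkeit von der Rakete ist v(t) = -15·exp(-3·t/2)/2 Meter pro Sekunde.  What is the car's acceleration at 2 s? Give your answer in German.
Wir müssen die Stammfunktion unserer Gleichung für den Snap s(t) = 0 2-mal finden. Mit ∫s(t)dt und Anwendung von j(0) = -24, finden wir j(t) = -24. Die Stammfunktion von dem Ruck, mit a(0) = 10, ergibt die Beschleunigung: a(t) = 10 - 24·t. Aus der Gleichung für die Beschleunigung a(t) = 10 - 24·t, setzen wir t = 2 ein und erhalten a = -38.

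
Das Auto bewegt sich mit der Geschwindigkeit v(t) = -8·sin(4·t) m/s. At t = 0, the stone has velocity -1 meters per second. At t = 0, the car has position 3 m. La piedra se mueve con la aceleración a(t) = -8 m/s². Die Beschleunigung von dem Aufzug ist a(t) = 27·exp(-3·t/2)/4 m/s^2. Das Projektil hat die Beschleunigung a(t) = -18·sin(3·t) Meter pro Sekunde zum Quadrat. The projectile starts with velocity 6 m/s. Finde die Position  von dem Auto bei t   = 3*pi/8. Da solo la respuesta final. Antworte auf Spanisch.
La posición en t = 3*pi/8 es x = 1.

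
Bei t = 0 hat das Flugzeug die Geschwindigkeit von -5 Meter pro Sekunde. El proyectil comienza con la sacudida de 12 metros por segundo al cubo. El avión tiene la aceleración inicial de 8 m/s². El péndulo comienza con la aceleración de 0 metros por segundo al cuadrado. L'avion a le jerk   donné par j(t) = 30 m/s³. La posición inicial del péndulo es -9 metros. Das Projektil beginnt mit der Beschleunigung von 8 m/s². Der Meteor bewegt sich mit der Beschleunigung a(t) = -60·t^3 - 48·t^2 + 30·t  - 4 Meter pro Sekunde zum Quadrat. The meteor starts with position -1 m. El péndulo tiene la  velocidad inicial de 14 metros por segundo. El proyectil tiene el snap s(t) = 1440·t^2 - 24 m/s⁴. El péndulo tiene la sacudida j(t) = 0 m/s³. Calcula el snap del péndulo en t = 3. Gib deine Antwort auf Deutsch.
Ausgehend von dem Ruck j(t) = 0, nehmen wir 1 Ableitung. Durch Ableiten von dem Ruck erhalten wir den Snap: s(t) = 0. Aus der Gleichung für den Snap s(t) = 0, setzen wir t = 3 ein und erhalten s = 0.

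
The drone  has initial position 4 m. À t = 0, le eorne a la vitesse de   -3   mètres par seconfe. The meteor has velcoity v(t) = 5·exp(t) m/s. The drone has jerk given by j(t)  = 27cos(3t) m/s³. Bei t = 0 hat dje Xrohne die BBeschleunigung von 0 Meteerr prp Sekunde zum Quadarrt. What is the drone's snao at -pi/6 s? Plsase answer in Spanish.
Debemos derivar nuestra ecuación de la sacudida j(t) = 27·cos(3·t) 1 vez. Derivando la sacudida, obtenemos el snap: s(t) = -81·sin(3·t). Usando s(t) = -81·sin(3·t) y sustituyendo t = -pi/6, encontramos s = 81.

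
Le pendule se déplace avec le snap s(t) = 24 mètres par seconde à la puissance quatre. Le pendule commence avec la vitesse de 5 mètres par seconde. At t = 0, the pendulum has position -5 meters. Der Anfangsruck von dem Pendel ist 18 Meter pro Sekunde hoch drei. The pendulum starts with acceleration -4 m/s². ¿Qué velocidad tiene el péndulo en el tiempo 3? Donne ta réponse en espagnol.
Para resolver esto, necesitamos tomar 3 antiderivadas de nuestra ecuación del snap s(t) = 24. La integral del snap, con j(0) = 18, da la sacudida: j(t) = 24·t + 18. La integral de la sacudida es la aceleración. Usando a(0) = -4, obtenemos a(t) = 12·t^2 + 18·t - 4. La antiderivada de la aceleración, con v(0) = 5, da la velocidad: v(t) = 4·t^3 + 9·t^2 - 4·t + 5. Usando v(t) = 4·t^3 + 9·t^2 - 4·t + 5 y sustituyendo t = 3, encontramos v = 182.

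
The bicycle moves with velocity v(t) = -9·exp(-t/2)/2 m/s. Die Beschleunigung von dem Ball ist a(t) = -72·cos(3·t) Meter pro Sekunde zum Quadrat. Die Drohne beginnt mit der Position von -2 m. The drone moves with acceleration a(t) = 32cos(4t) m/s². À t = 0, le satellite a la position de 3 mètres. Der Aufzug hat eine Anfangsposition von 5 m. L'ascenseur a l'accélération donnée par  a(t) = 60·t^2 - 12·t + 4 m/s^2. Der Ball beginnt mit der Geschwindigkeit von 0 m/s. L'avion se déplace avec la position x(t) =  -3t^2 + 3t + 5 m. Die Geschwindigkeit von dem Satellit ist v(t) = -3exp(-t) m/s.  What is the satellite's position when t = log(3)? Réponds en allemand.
Wir müssen die Stammfunktion unserer Gleichung für die Geschwindigkeit v(t) = -3·exp(-t) 1-mal finden. Die Stammfunktion von der Geschwindigkeit, mit x(0) = 3, ergibt die Position: x(t) = 3·exp(-t). Mit x(t) = 3·exp(-t) und Einsetzen von t = log(3), finden wir x = 1.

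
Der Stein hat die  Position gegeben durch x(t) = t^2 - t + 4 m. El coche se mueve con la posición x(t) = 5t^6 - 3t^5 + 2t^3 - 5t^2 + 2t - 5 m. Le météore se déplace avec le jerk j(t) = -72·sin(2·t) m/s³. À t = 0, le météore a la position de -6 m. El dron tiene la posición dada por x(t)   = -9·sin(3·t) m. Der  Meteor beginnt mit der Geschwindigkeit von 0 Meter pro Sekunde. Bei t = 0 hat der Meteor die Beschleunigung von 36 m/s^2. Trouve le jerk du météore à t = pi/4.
Nous avons le jerk j(t) = -72·sin(2·t). En substituant t = pi/4: j(pi/4) = -72.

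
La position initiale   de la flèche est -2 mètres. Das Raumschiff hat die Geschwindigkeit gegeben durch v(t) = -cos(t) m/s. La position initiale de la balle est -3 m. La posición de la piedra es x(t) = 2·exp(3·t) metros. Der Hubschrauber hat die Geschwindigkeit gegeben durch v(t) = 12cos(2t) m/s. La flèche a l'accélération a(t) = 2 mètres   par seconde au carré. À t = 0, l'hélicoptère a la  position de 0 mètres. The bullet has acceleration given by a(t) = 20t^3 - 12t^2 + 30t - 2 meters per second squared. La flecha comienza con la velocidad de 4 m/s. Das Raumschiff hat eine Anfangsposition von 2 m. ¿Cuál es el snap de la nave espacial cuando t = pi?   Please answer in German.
Ausgehend von der Geschwindigkeit v(t) = -cos(t), nehmen wir 3 Ableitungen. Die Ableitung von der Geschwindigkeit ergibt die Beschleunigung: a(t) = sin(t). Durch Ableiten von der Beschleunigung erhalten wir den Ruck: j(t) = cos(t). Die Ableitung von dem Ruck ergibt den Snap: s(t) = -sin(t). Wir haben den Snap s(t) = -sin(t). Durch Einsetzen von t = pi: s(pi) = 0.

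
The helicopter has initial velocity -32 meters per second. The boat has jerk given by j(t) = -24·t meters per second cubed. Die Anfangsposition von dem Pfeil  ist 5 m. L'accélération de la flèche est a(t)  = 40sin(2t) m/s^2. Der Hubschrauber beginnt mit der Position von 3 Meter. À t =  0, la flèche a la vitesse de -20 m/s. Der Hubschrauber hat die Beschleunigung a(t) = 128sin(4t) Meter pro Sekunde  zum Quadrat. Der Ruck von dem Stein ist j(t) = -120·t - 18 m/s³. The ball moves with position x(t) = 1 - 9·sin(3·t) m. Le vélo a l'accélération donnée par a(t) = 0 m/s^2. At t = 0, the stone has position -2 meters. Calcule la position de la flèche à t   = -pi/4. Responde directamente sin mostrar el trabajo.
La position à t = -pi/4 est x = 15.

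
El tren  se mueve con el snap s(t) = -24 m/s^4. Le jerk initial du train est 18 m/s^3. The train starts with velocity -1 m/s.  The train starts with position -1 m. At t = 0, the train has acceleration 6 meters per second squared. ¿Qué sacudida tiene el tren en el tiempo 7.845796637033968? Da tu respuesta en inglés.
To find the answer, we compute 1 antiderivative of s(t) = -24. Finding the antiderivative of s(t) and using j(0) = 18: j(t) = 18 - 24·t. From the given jerk equation j(t) = 18 - 24·t, we substitute t = 7.845796637033968 to get j = -170.299119288815.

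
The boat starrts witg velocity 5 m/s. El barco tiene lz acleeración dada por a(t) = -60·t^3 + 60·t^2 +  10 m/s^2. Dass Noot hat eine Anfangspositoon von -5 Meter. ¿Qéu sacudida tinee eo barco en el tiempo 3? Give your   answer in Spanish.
Partiendo de la aceleración a(t) = -60·t^3 + 60·t^2 + 10, tomamos 1 derivada. Tomando d/dt de a(t), encontramos j(t) = -180·t^2 + 120·t. Tenemos la sacudida j(t) = -180·t^2 + 120·t. Sustituyendo t = 3: j(3) = -1260.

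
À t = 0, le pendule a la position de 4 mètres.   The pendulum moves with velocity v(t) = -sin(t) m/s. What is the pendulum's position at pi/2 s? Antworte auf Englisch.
To find the answer, we compute 1 antiderivative of v(t) = -sin(t). Integrating velocity and using the initial condition x(0) = 4, we get x(t) = cos(t) + 3. Using x(t) = cos(t) + 3 and substituting t = pi/2, we find x = 3.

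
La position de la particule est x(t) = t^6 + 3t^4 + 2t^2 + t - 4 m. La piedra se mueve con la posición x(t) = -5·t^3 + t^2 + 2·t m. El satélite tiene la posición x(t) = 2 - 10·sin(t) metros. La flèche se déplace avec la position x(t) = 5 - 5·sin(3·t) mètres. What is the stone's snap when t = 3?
To solve this, we need to take 4 derivatives of our position equation x(t) = -5·t^3 + t^2 + 2·t. The derivative of position gives velocity: v(t) = -15·t^2 + 2·t + 2. The derivative of velocity gives acceleration: a(t) = 2 - 30·t. The derivative of acceleration gives jerk: j(t) = -30. The derivative of jerk gives snap: s(t) = 0. We have snap s(t) = 0. Substituting t = 3: s(3) = 0.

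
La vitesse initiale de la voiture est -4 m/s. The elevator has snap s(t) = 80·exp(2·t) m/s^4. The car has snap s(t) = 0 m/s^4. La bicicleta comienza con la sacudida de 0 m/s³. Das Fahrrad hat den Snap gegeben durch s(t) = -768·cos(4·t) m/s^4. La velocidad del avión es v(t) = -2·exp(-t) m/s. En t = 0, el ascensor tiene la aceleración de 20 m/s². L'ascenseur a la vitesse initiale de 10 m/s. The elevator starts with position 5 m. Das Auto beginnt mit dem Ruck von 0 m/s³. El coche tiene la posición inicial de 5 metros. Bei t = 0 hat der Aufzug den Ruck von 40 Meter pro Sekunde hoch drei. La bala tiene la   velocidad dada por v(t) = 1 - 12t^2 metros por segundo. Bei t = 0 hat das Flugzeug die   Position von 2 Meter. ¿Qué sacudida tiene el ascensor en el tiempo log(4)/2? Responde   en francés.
Pour résoudre ceci, nous devons prendre 1 intégrale de notre équation du snap s(t) = 80·exp(2·t). En intégrant le snap et en utilisant la condition initiale j(0) = 40, nous obtenons j(t) = 40·exp(2·t). Nous avons le jerk j(t) = 40·exp(2·t). En substituant t = log(4)/2: j(log(4)/2) = 160.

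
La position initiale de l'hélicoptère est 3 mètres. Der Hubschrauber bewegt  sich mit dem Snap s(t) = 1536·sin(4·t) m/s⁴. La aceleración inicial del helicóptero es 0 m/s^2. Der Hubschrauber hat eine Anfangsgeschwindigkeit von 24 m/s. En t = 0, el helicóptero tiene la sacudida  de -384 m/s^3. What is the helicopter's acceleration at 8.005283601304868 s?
We must find the antiderivative of our snap equation s(t) = 1536·sin(4·t) 2 times. Finding the antiderivative of s(t) and using j(0) = -384: j(t) = -384·cos(4·t). Finding the integral of j(t) and using a(0) = 0: a(t) = -96·sin(4·t). Using a(t) = -96·sin(4·t) and substituting t = 8.005283601304868, we find a = -54.6175715445754.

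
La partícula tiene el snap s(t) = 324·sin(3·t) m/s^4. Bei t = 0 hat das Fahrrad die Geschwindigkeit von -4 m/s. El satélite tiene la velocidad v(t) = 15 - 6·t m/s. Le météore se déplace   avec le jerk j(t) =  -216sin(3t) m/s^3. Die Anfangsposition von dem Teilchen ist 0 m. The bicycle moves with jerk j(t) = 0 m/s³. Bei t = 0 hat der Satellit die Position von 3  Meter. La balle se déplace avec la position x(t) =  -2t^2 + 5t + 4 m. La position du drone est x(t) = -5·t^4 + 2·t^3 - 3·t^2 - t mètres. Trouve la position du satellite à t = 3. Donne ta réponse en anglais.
We need to integrate our velocity equation v(t) = 15 - 6·t 1 time. Taking ∫v(t)dt and applying x(0) = 3, we find x(t) = -3·t^2 + 15·t + 3. From the given position equation x(t) = -3·t^2 + 15·t + 3, we substitute t = 3 to get x = 21.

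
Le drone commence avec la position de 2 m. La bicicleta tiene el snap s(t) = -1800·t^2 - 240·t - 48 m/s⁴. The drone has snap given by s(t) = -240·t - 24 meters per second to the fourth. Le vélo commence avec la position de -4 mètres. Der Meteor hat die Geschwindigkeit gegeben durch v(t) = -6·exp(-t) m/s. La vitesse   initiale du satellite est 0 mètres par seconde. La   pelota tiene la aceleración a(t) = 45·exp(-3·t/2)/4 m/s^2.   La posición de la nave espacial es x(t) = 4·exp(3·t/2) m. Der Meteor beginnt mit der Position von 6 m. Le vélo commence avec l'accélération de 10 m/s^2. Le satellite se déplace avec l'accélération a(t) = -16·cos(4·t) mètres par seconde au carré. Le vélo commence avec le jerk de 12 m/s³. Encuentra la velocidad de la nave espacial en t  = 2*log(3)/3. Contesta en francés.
Nous devons dériver notre équation de la position x(t) = 4·exp(3·t/2) 1 fois. En prenant d/dt de x(t), nous trouvons v(t) = 6·exp(3·t/2). En utilisant v(t) = 6·exp(3·t/2) et en substituant t = 2*log(3)/3, nous trouvons v = 18.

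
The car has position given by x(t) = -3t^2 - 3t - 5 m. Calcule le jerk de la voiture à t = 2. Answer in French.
Nous devons dériver notre équation de la position x(t) = -3·t^2 - 3·t - 5 3 fois. En dérivant la position, nous obtenons la vitesse: v(t) = -6·t - 3. En prenant d/dt de v(t), nous trouvons a(t) = -6. En dérivant l'accélération, nous obtenons le jerk: j(t) = 0. Nous avons le jerk j(t) = 0. En substituant t = 2: j(2) = 0.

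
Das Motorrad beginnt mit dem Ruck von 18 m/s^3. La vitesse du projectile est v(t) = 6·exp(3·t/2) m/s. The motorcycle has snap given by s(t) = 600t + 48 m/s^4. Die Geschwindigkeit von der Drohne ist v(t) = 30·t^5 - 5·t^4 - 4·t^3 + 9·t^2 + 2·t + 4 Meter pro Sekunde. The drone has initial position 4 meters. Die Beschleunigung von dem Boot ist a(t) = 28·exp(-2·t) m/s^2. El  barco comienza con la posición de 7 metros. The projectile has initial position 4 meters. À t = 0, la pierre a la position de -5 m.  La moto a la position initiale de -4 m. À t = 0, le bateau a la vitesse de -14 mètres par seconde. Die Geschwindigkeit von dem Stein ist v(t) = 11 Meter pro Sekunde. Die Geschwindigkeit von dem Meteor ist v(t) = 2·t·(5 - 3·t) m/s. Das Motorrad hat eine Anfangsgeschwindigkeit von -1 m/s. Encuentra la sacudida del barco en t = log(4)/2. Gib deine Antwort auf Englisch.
We must differentiate our acceleration equation a(t) = 28·exp(-2·t) 1 time. Taking d/dt of a(t), we find j(t) = -56·exp(-2·t). From the given jerk equation j(t) = -56·exp(-2·t), we substitute t = log(4)/2 to get j = -14.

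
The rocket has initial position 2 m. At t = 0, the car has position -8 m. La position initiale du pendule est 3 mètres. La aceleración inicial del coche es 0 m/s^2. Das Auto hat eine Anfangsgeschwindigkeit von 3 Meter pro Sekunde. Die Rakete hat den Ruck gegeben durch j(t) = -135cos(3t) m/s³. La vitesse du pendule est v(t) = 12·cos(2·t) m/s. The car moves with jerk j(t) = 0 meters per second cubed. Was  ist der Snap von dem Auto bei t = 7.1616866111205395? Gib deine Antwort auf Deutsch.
Ausgehend von dem Ruck j(t) = 0, nehmen wir 1 Ableitung. Mit d/dt von j(t) finden wir s(t) = 0. Aus der Gleichung für den Snap s(t) = 0, setzen wir t = 7.1616866111205395 ein und erhalten s = 0.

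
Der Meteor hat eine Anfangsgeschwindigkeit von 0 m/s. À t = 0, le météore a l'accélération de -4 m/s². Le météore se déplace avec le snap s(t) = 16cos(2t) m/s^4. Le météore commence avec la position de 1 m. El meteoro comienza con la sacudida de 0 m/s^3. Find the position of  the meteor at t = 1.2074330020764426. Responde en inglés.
We must find the integral of our snap equation s(t) = 16·cos(2·t) 4 times. Taking ∫s(t)dt and applying j(0) = 0, we find j(t) = 8·sin(2·t). The antiderivative of jerk, with a(0) = -4, gives acceleration: a(t) = -4·cos(2·t). Integrating acceleration and using the initial condition v(0) = 0, we get v(t) = -2·sin(2·t). The antiderivative of velocity, with x(0) = 1, gives position: x(t) = cos(2·t). We have position x(t) = cos(2·t). Substituting t = 1.2074330020764426: x(1.2074330020764426) = -0.747353304339206.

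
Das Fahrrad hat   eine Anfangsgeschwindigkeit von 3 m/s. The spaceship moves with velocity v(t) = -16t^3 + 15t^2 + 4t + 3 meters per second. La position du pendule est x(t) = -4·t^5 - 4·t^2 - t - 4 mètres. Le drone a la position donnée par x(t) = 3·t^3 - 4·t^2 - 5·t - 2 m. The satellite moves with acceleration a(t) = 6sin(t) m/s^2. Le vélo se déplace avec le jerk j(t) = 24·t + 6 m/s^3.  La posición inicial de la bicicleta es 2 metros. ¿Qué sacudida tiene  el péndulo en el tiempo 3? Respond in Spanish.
Partiendo de la posición x(t) = -4·t^5 - 4·t^2 - t - 4, tomamos 3 derivadas. La derivada de la posición da la velocidad: v(t) = -20·t^4 - 8·t - 1. Derivando la velocidad, obtenemos la aceleración: a(t) = -80·t^3 - 8. Tomando d/dt de a(t), encontramos j(t) = -240·t^2. Usando j(t) = -240·t^2 y sustituyendo t = 3, encontramos j = -2160.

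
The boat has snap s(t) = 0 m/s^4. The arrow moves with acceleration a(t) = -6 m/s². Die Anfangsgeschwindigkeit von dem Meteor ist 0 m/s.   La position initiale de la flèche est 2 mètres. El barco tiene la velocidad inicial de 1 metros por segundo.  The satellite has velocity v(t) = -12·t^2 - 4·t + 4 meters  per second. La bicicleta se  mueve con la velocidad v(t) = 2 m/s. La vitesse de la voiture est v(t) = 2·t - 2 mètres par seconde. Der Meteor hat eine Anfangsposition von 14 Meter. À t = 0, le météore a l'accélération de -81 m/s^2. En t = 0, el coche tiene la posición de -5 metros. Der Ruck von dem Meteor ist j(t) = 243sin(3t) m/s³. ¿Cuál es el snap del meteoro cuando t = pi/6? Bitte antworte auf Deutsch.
Wir müssen unsere Gleichung für den Ruck j(t) = 243·sin(3·t) 1-mal ableiten. Durch Ableiten von dem Ruck erhalten wir den Snap: s(t) = 729·cos(3·t). Wir haben den Snap s(t) = 729·cos(3·t). Durch Einsetzen von t = pi/6: s(pi/6) = 0.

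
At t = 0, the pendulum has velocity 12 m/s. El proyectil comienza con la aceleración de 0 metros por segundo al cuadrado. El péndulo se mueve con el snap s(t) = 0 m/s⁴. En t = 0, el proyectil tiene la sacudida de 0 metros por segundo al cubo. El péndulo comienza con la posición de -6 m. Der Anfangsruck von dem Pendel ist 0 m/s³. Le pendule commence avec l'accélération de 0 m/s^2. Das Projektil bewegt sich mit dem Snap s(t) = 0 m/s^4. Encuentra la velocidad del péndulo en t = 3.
Para resolver esto, necesitamos tomar 3 antiderivadas de nuestra ecuación del snap s(t) = 0. Tomando ∫s(t)dt y aplicando j(0) = 0, encontramos j(t) = 0. La integral de la sacudida es la aceleración. Usando a(0) = 0, obtenemos a(t) = 0. La integral de la aceleración es la velocidad. Usando v(0) = 12, obtenemos v(t) = 12. De la ecuación de la velocidad v(t) = 12, sustituimos t = 3 para obtener v = 12.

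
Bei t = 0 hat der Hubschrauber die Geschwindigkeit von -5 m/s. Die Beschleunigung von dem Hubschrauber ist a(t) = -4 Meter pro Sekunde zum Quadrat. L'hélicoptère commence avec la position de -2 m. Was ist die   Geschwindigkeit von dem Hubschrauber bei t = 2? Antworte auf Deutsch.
Ausgehend von der Beschleunigung a(t) = -4, nehmen wir 1 Stammfunktion. Mit ∫a(t)dt und Anwendung von v(0) = -5, finden wir v(t) = -4·t - 5. Wir haben die Geschwindigkeit v(t) = -4·t - 5. Durch Einsetzen von t = 2: v(2) = -13.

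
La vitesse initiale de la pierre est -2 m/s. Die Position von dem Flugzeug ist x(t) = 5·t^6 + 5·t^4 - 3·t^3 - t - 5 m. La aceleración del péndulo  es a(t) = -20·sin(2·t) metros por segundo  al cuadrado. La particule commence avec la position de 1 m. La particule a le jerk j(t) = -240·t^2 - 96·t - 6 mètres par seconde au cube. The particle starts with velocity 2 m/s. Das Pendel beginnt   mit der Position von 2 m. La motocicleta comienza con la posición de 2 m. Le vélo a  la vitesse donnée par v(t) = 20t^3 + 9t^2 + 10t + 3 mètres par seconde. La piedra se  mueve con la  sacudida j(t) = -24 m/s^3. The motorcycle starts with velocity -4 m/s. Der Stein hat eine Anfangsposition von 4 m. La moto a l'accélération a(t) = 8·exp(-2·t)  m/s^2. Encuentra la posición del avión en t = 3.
Usando x(t) = 5·t^6 + 5·t^4 - 3·t^3 - t - 5 y sustituyendo t = 3, encontramos x = 3961.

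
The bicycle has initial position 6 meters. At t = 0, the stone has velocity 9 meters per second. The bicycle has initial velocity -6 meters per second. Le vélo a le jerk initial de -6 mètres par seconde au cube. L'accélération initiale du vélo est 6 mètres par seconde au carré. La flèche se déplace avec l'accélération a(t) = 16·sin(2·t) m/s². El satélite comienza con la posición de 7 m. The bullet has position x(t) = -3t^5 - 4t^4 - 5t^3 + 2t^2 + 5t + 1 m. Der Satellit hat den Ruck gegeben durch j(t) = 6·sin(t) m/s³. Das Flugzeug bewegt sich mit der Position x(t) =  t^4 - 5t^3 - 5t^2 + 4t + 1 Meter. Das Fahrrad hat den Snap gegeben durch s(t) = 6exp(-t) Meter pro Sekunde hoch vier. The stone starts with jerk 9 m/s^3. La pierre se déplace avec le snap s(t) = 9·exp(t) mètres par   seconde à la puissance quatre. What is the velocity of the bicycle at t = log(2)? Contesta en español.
Para resolver esto, necesitamos tomar 3 antiderivadas de nuestra ecuación del snap s(t) = 6·exp(-t). La antiderivada del snap, con j(0) = -6, da la sacudida: j(t) = -6·exp(-t). La integral de la sacudida es la aceleración. Usando a(0) = 6, obtenemos a(t) = 6·exp(-t). La integral de la aceleración, con v(0) = -6, da la velocidad: v(t) = -6·exp(-t). De la ecuación de la velocidad v(t) = -6·exp(-t), sustituimos t = log(2) para obtener v = -3.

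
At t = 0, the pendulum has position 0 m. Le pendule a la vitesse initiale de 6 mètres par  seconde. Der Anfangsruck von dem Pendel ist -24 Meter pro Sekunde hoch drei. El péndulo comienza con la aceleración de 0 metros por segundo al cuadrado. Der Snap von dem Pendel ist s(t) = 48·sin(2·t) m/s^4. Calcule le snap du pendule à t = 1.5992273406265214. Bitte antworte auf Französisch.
En utilisant s(t) = 48·sin(2·t) et en substituant t = 1.5992273406265214, nous trouvons s = -2.72790675410589.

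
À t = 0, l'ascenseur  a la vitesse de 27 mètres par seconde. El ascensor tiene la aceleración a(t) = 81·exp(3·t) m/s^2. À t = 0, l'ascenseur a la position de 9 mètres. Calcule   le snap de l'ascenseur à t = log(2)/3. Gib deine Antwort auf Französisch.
Nous devons dériver notre équation de l'accélération a(t) = 81·exp(3·t) 2 fois. En prenant d/dt de a(t), nous trouvons j(t) = 243·exp(3·t). En prenant d/dt de j(t), nous trouvons s(t) = 729·exp(3·t). En utilisant s(t) = 729·exp(3·t) et en substituant t = log(2)/3, nous trouvons s = 1458.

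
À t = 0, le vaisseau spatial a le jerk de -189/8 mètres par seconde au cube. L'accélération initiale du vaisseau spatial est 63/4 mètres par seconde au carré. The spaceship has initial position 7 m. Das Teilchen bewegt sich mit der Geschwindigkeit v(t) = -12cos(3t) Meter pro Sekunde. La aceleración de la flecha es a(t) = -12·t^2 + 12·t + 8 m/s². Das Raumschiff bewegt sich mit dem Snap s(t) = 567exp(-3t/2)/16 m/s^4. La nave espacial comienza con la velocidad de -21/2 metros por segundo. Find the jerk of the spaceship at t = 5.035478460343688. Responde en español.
Necesitamos integrar nuestra ecuación del snap s(t) = 567·exp(-3·t/2)/16 1 vez. Integrando el snap y usando la condición inicial j(0) = -189/8, obtenemos j(t) = -189·exp(-3·t/2)/8. De la ecuación de la sacudida j(t) = -189·exp(-3·t/2)/8, sustituimos t = 5.035478460343688 para obtener j = -0.0123894222207565.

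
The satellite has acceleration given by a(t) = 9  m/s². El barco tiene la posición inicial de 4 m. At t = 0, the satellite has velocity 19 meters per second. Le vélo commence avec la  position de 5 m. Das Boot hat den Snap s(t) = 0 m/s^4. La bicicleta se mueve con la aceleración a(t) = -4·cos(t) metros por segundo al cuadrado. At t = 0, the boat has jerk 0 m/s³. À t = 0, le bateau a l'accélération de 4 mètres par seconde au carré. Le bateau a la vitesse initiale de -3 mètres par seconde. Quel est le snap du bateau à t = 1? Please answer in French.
En utilisant s(t) = 0 et en substituant t = 1, nous trouvons s = 0.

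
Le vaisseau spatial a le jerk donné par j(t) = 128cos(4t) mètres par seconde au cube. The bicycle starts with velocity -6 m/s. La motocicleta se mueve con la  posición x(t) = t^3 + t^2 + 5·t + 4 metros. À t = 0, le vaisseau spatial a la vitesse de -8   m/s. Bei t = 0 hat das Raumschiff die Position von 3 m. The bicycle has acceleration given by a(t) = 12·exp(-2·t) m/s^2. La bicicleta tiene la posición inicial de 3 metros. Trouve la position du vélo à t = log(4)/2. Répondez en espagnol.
Partiendo de la aceleración a(t) = 12·exp(-2·t), tomamos 2 integrales. La antiderivada de la aceleración, con v(0) = -6, da la velocidad: v(t) = -6·exp(-2·t). Integrando la velocidad y usando la condición inicial x(0) = 3, obtenemos x(t) = 3·exp(-2·t). De la ecuación de la posición x(t) = 3·exp(-2·t), sustituimos t = log(4)/2 para obtener x = 3/4.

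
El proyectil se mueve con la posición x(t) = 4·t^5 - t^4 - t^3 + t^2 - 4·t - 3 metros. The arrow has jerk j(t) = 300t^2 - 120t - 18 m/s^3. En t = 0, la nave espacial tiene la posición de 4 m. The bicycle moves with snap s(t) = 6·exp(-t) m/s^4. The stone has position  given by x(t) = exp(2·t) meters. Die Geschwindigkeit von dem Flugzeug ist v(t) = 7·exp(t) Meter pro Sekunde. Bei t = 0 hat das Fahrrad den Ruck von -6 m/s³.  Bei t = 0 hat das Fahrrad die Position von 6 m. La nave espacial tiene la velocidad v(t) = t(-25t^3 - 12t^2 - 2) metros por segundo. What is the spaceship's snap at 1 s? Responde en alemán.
Ausgehend von der Geschwindigkeit v(t) = t·(-25·t^3 - 12·t^2 - 2), nehmen wir 3 Ableitungen. Durch Ableiten von der Geschwindigkeit erhalten wir die Beschleunigung: a(t) = -25·t^3 - 12·t^2 + t·(-75·t^2 - 24·t) - 2. Mit d/dt von a(t) finden wir j(t) = -150·t^2 + t·(-150·t - 24) - 48·t. Mit d/dt von j(t) finden wir s(t) = -600·t - 72. Mit s(t) = -600·t - 72 und Einsetzen von t = 1, finden wir s = -672.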